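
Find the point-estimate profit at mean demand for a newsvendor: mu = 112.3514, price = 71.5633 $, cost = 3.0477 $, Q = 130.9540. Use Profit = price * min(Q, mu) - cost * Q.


Sales at mu = min(130.9540, 112.3514) = 112.3514
Revenue = 71.5633 * 112.3514 = 8040.2369
Total cost = 3.0477 * 130.9540 = 399.1085
Profit = 8040.2369 - 399.1085 = 7641.1284

7641.1284 $


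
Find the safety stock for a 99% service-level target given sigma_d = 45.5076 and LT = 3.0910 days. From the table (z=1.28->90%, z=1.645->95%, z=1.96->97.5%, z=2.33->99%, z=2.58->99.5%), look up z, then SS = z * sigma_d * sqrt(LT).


From the table, SL = 99% corresponds to z = 2.33
sqrt(LT) = sqrt(3.0910) = 1.7581
SS = 2.33 * 45.5076 * 1.7581 = 186.4186

186.4186 units


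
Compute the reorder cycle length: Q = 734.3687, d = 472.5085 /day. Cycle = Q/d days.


Cycle = 734.3687 / 472.5085 = 1.5542

1.5542 days


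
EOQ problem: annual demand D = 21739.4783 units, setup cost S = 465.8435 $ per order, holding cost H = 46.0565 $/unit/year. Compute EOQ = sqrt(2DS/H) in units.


2*D*S = 2 * 21739.4783 * 465.8435 = 20254389.3189
2*D*S/H = 439772.6557
EOQ = sqrt(439772.6557) = 663.1536

663.1536 units


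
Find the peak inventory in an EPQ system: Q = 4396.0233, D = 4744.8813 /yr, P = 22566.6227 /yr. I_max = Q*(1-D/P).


D/P = 0.2103
1 - D/P = 0.7897
I_max = 4396.0233 * 0.7897 = 3471.7109

3471.7109 units


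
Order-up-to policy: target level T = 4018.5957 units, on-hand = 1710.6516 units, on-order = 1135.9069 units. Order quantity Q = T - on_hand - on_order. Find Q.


Inventory position = OH + OO = 1710.6516 + 1135.9069 = 2846.5585
Q = 4018.5957 - 2846.5585 = 1172.0372

1172.0372 units


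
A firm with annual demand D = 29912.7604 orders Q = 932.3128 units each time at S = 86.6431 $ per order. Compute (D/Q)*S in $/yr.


Number of orders = D/Q = 32.0845
Cost = 32.0845 * 86.6431 = 2779.8978

2779.8978 $/yr


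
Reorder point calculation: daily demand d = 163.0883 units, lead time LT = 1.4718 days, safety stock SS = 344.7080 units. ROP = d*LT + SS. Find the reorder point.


d*LT = 163.0883 * 1.4718 = 240.0334
ROP = 240.0334 + 344.7080 = 584.7414

584.7414 units


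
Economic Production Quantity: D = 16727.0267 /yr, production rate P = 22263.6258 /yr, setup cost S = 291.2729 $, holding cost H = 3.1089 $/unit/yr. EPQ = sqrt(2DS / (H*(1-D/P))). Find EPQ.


1 - D/P = 1 - 0.7513 = 0.2487
H*(1-D/P) = 0.7731
2DS = 9744259.1506
EPQ = sqrt(12603608.0475) = 3550.1561

3550.1561 units


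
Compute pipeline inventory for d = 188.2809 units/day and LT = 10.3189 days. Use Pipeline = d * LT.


Pipeline = 188.2809 * 10.3189 = 1942.8518

1942.8518 units


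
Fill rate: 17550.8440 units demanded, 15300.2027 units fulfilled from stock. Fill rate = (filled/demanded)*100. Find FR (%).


FR = 15300.2027 / 17550.8440 * 100 = 87.1764

87.1764%


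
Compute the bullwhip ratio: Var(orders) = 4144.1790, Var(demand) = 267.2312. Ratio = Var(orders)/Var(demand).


BW = 4144.1790 / 267.2312 = 15.5078

15.5078


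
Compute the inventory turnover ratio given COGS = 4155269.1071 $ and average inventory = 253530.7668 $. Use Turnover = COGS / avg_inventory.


Turnover = 4155269.1071 / 253530.7668 = 16.3896

16.3896


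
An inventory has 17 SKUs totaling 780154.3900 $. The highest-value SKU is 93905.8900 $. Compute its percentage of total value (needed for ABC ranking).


Top item = 93905.8900
Total = 780154.3900
Percentage = 93905.8900 / 780154.3900 * 100 = 12.0368

12.0368%


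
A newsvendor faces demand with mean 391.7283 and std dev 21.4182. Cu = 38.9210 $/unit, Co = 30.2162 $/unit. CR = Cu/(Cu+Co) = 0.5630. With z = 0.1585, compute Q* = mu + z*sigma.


CR = Cu/(Cu+Co) = 38.9210/(38.9210+30.2162) = 0.5630
z = 0.1585
Q* = 391.7283 + 0.1585 * 21.4182 = 395.1231

395.1231 units


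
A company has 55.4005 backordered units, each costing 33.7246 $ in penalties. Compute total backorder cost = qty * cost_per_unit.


Total = 55.4005 * 33.7246 = 1868.3597

1868.3597 $


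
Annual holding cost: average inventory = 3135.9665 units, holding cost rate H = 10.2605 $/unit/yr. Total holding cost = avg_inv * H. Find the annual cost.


Cost = 3135.9665 * 10.2605 = 32176.5843

32176.5843 $/yr


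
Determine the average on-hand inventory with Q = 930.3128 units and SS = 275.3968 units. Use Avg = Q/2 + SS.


Q/2 = 465.1564
Avg = 465.1564 + 275.3968 = 740.5532

740.5532 units


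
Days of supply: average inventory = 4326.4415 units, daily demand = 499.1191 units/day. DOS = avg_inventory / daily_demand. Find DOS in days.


DOS = 4326.4415 / 499.1191 = 8.6682

8.6682 days


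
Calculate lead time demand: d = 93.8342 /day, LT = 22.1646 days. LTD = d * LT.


LTD = 93.8342 * 22.1646 = 2079.7975

2079.7975 units


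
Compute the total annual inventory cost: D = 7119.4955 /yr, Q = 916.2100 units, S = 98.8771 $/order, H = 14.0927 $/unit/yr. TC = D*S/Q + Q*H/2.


Ordering cost = D*S/Q = 768.3338
Holding cost = Q*H/2 = 6455.9363
TC = 768.3338 + 6455.9363 = 7224.2701

7224.2701 $/yr


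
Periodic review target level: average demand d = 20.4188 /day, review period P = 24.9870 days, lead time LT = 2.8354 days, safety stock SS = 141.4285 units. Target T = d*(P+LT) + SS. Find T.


P + LT = 27.8224
d*(P+LT) = 20.4188 * 27.8224 = 568.1000
T = 568.1000 + 141.4285 = 709.5285

709.5285 units


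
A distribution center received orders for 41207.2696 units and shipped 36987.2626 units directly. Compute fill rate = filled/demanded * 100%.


FR = 36987.2626 / 41207.2696 * 100 = 89.7591

89.7591%


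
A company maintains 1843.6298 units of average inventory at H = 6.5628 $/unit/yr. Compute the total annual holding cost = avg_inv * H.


Cost = 1843.6298 * 6.5628 = 12099.3737

12099.3737 $/yr


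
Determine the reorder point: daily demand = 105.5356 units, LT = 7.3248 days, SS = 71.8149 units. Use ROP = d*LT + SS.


d*LT = 105.5356 * 7.3248 = 773.0272
ROP = 773.0272 + 71.8149 = 844.8421

844.8421 units


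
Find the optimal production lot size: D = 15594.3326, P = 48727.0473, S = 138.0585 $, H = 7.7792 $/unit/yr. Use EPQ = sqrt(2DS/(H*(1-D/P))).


1 - D/P = 1 - 0.3200 = 0.6800
H*(1-D/P) = 5.2896
2DS = 4305860.3345
EPQ = sqrt(814025.6246) = 902.2337

902.2337 units


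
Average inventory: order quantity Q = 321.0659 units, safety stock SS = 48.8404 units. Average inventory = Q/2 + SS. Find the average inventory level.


Q/2 = 160.5329
Avg = 160.5329 + 48.8404 = 209.3734

209.3734 units


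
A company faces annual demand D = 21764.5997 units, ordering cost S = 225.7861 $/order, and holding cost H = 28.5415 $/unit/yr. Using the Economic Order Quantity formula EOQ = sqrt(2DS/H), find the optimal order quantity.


2*D*S = 2 * 21764.5997 * 225.7861 = 9828288.1686
2*D*S/H = 344350.7934
EOQ = sqrt(344350.7934) = 586.8141

586.8141 units


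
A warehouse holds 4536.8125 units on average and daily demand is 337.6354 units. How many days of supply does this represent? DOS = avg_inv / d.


DOS = 4536.8125 / 337.6354 = 13.4370

13.4370 days


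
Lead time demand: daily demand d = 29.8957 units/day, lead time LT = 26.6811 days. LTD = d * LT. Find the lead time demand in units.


LTD = 29.8957 * 26.6811 = 797.6502

797.6502 units


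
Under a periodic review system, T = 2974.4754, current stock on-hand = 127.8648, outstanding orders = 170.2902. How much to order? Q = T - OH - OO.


Inventory position = OH + OO = 127.8648 + 170.2902 = 298.1550
Q = 2974.4754 - 298.1550 = 2676.3204

2676.3204 units


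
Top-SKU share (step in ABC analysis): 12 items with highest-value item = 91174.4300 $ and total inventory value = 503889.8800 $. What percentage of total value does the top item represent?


Top item = 91174.4300
Total = 503889.8800
Percentage = 91174.4300 / 503889.8800 * 100 = 18.0941

18.0941%


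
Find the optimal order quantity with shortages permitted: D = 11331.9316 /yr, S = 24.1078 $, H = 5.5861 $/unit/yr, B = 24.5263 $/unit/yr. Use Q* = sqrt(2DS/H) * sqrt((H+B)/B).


sqrt(2DS/H) = 312.7457
sqrt((H+B)/B) = 1.1080
Q* = 312.7457 * 1.1080 = 346.5358

346.5358 units


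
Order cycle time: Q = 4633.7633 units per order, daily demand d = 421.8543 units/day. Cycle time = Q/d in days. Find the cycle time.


Cycle = 4633.7633 / 421.8543 = 10.9843

10.9843 days


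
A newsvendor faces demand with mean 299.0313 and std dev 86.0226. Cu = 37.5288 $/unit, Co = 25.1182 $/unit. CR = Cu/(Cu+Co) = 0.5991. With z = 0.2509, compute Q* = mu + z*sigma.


CR = Cu/(Cu+Co) = 37.5288/(37.5288+25.1182) = 0.5991
z = 0.2509
Q* = 299.0313 + 0.2509 * 86.0226 = 320.6144

320.6144 units


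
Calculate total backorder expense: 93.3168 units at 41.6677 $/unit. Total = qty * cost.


Total = 93.3168 * 41.6677 = 3888.2964

3888.2964 $


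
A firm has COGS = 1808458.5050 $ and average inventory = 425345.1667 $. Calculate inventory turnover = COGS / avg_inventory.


Turnover = 1808458.5050 / 425345.1667 = 4.2517

4.2517


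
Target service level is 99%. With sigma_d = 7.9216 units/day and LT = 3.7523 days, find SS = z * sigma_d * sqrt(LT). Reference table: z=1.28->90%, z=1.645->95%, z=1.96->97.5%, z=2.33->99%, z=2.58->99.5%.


From the table, SL = 99% corresponds to z = 2.33
sqrt(LT) = sqrt(3.7523) = 1.9371
SS = 2.33 * 7.9216 * 1.9371 = 35.7534

35.7534 units


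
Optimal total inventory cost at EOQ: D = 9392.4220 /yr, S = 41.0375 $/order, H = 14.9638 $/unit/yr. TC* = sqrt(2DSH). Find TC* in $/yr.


2*D*S*H = 11535339.5689
TC* = sqrt(11535339.5689) = 3396.3715

3396.3715 $/yr


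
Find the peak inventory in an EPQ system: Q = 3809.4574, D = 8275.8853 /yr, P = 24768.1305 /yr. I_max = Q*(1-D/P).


D/P = 0.3341
1 - D/P = 0.6659
I_max = 3809.4574 * 0.6659 = 2536.5865

2536.5865 units


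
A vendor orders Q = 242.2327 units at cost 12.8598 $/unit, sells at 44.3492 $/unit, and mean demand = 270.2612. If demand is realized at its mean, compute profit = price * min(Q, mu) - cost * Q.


Sales at mu = min(242.2327, 270.2612) = 242.2327
Revenue = 44.3492 * 242.2327 = 10742.8265
Total cost = 12.8598 * 242.2327 = 3115.0641
Profit = 10742.8265 - 3115.0641 = 7627.7624

7627.7624 $


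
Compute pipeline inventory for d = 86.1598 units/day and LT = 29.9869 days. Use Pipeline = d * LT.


Pipeline = 86.1598 * 29.9869 = 2583.6653

2583.6653 units


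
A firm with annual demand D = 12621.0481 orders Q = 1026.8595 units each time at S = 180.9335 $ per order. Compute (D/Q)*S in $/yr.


Number of orders = D/Q = 12.2909
Cost = 12.2909 * 180.9335 = 2223.8392

2223.8392 $/yr


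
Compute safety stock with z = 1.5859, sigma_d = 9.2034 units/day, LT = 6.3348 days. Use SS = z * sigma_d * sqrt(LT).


sqrt(LT) = sqrt(6.3348) = 2.5169
SS = 1.5859 * 9.2034 * 2.5169 = 36.7359

36.7359 units


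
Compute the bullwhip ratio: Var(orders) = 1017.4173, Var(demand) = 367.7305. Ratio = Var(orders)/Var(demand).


BW = 1017.4173 / 367.7305 = 2.7667

2.7667


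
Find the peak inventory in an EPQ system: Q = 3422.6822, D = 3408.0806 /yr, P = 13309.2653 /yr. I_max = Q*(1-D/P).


D/P = 0.2561
1 - D/P = 0.7439
I_max = 3422.6822 * 0.7439 = 2546.2419

2546.2419 units


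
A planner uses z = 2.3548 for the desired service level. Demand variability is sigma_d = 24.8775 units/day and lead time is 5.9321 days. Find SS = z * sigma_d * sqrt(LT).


sqrt(LT) = sqrt(5.9321) = 2.4356
SS = 2.3548 * 24.8775 * 2.4356 = 142.6806

142.6806 units


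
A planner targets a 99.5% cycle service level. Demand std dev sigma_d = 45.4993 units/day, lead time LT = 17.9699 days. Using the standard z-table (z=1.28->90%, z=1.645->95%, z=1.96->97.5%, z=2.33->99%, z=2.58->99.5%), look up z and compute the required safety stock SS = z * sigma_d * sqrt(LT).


From the table, SL = 99.5% corresponds to z = 2.58
sqrt(LT) = sqrt(17.9699) = 4.2391
SS = 2.58 * 45.4993 * 4.2391 = 497.6193

497.6193 units


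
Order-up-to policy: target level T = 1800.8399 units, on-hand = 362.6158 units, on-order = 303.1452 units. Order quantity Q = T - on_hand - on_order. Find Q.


Inventory position = OH + OO = 362.6158 + 303.1452 = 665.7610
Q = 1800.8399 - 665.7610 = 1135.0789

1135.0789 units


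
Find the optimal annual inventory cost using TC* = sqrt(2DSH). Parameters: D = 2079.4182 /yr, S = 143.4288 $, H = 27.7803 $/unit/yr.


2*D*S*H = 16570863.2269
TC* = sqrt(16570863.2269) = 4070.7325

4070.7325 $/yr


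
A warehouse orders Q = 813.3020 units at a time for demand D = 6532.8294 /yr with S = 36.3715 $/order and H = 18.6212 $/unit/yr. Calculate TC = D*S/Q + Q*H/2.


Ordering cost = D*S/Q = 292.1532
Holding cost = Q*H/2 = 7572.3296
TC = 292.1532 + 7572.3296 = 7864.4828

7864.4828 $/yr


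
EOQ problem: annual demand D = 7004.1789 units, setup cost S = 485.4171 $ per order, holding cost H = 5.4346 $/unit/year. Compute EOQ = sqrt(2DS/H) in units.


2*D*S = 2 * 7004.1789 * 485.4171 = 6799896.4190
2*D*S/H = 1251222.9822
EOQ = sqrt(1251222.9822) = 1118.5808

1118.5808 units


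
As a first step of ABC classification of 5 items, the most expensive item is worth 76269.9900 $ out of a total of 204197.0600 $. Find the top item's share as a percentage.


Top item = 76269.9900
Total = 204197.0600
Percentage = 76269.9900 / 204197.0600 * 100 = 37.3512

37.3512%


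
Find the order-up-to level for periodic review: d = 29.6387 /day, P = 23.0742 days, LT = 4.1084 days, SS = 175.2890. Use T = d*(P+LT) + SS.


P + LT = 27.1826
d*(P+LT) = 29.6387 * 27.1826 = 805.6569
T = 805.6569 + 175.2890 = 980.9459

980.9459 units


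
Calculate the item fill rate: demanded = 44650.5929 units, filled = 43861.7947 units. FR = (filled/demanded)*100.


FR = 43861.7947 / 44650.5929 * 100 = 98.2334

98.2334%


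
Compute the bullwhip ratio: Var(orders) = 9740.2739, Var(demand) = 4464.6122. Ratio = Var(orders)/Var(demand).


BW = 9740.2739 / 4464.6122 = 2.1817

2.1817


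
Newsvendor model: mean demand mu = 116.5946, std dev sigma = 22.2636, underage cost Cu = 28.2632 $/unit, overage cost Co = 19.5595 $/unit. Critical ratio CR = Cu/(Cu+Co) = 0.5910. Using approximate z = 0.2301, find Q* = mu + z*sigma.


CR = Cu/(Cu+Co) = 28.2632/(28.2632+19.5595) = 0.5910
z = 0.2301
Q* = 116.5946 + 0.2301 * 22.2636 = 121.7175

121.7175 units


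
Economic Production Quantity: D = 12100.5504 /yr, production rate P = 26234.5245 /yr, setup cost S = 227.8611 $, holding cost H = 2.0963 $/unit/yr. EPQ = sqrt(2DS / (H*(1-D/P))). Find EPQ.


1 - D/P = 1 - 0.4612 = 0.5388
H*(1-D/P) = 1.1294
2DS = 5514489.4495
EPQ = sqrt(4882708.3227) = 2209.6851

2209.6851 units


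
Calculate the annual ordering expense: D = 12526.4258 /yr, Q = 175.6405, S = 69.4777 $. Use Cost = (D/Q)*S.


Number of orders = D/Q = 71.3186
Cost = 71.3186 * 69.4777 = 4955.0488

4955.0488 $/yr


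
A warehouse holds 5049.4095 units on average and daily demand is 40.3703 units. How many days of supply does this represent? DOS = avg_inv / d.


DOS = 5049.4095 / 40.3703 = 125.0773

125.0773 days


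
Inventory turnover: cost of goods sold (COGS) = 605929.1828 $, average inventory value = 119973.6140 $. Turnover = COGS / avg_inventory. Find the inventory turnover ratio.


Turnover = 605929.1828 / 119973.6140 = 5.0505

5.0505


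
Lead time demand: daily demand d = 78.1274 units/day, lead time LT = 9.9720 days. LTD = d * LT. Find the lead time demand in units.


LTD = 78.1274 * 9.9720 = 779.0864

779.0864 units


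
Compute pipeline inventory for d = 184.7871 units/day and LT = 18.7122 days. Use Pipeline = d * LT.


Pipeline = 184.7871 * 18.7122 = 3457.7732

3457.7732 units


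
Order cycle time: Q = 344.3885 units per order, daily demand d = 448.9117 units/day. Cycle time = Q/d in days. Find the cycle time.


Cycle = 344.3885 / 448.9117 = 0.7672

0.7672 days


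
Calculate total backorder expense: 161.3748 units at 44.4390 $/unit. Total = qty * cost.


Total = 161.3748 * 44.4390 = 7171.3347

7171.3347 $


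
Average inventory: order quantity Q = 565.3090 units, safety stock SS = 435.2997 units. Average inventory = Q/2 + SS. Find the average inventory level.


Q/2 = 282.6545
Avg = 282.6545 + 435.2997 = 717.9542

717.9542 units


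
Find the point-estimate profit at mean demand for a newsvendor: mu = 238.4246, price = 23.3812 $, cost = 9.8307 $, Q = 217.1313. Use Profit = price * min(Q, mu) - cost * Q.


Sales at mu = min(217.1313, 238.4246) = 217.1313
Revenue = 23.3812 * 217.1313 = 5076.7904
Total cost = 9.8307 * 217.1313 = 2134.5527
Profit = 5076.7904 - 2134.5527 = 2942.2377

2942.2377 $


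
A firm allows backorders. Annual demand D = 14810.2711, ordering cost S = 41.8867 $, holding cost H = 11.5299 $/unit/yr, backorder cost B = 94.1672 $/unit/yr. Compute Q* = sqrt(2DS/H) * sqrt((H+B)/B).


sqrt(2DS/H) = 328.0362
sqrt((H+B)/B) = 1.0595
Q* = 328.0362 * 1.0595 = 347.5390

347.5390 units


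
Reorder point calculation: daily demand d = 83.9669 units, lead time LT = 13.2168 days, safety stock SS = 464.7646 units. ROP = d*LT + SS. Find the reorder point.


d*LT = 83.9669 * 13.2168 = 1109.7737
ROP = 1109.7737 + 464.7646 = 1574.5383

1574.5383 units


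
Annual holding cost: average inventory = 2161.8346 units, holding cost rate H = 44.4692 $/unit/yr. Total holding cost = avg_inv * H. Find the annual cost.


Cost = 2161.8346 * 44.4692 = 96135.0552

96135.0552 $/yr


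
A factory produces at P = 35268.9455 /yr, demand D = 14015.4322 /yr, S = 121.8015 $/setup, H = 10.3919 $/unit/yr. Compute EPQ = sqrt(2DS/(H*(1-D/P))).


1 - D/P = 1 - 0.3974 = 0.6026
H*(1-D/P) = 6.2623
2DS = 3414201.3302
EPQ = sqrt(545200.0816) = 738.3767

738.3767 units


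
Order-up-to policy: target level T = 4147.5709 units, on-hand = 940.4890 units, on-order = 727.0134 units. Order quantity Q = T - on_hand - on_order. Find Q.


Inventory position = OH + OO = 940.4890 + 727.0134 = 1667.5024
Q = 4147.5709 - 1667.5024 = 2480.0685

2480.0685 units


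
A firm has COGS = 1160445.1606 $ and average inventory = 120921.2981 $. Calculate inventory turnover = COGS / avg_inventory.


Turnover = 1160445.1606 / 120921.2981 = 9.5967

9.5967


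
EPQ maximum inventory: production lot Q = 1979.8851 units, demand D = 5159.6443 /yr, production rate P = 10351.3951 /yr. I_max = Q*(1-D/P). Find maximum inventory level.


D/P = 0.4984
1 - D/P = 0.5016
I_max = 1979.8851 * 0.5016 = 993.0130

993.0130 units


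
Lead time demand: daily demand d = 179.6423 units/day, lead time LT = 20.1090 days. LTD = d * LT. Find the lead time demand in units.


LTD = 179.6423 * 20.1090 = 3612.4270

3612.4270 units


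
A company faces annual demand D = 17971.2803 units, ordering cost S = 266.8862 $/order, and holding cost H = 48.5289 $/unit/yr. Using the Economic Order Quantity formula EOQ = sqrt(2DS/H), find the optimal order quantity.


2*D*S = 2 * 17971.2803 * 266.8862 = 9592573.4168
2*D*S/H = 197667.2337
EOQ = sqrt(197667.2337) = 444.5978

444.5978 units


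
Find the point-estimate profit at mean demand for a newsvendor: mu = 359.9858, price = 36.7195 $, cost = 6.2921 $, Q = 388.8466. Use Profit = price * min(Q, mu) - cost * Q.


Sales at mu = min(388.8466, 359.9858) = 359.9858
Revenue = 36.7195 * 359.9858 = 13218.4986
Total cost = 6.2921 * 388.8466 = 2446.6617
Profit = 13218.4986 - 2446.6617 = 10771.8369

10771.8369 $


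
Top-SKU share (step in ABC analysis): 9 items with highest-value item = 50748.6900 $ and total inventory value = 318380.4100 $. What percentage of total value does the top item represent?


Top item = 50748.6900
Total = 318380.4100
Percentage = 50748.6900 / 318380.4100 * 100 = 15.9396

15.9396%


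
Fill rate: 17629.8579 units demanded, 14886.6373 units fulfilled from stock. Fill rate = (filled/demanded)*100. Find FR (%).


FR = 14886.6373 / 17629.8579 * 100 = 84.4399

84.4399%


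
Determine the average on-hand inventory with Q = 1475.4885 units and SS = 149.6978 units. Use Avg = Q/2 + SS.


Q/2 = 737.7442
Avg = 737.7442 + 149.6978 = 887.4420

887.4420 units


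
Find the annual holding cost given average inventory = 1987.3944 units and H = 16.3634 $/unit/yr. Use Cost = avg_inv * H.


Cost = 1987.3944 * 16.3634 = 32520.5295

32520.5295 $/yr


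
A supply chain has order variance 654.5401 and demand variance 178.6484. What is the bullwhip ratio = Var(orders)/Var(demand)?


BW = 654.5401 / 178.6484 = 3.6638

3.6638


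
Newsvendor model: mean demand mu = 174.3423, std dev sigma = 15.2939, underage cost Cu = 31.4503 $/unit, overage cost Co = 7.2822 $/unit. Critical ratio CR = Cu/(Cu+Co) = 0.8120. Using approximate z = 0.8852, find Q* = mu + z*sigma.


CR = Cu/(Cu+Co) = 31.4503/(31.4503+7.2822) = 0.8120
z = 0.8852
Q* = 174.3423 + 0.8852 * 15.2939 = 187.8805

187.8805 units


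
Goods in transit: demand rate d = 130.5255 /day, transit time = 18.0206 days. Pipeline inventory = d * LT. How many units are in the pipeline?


Pipeline = 130.5255 * 18.0206 = 2352.1478

2352.1478 units


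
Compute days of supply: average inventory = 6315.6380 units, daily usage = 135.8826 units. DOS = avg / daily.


DOS = 6315.6380 / 135.8826 = 46.4786

46.4786 days


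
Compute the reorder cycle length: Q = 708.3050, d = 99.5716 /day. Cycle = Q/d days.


Cycle = 708.3050 / 99.5716 = 7.1135

7.1135 days


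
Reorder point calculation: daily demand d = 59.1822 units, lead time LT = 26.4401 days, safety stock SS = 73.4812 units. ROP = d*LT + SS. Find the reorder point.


d*LT = 59.1822 * 26.4401 = 1564.7833
ROP = 1564.7833 + 73.4812 = 1638.2645

1638.2645 units


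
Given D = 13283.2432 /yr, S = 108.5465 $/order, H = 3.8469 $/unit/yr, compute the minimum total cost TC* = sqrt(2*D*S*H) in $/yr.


2*D*S*H = 11093302.1294
TC* = sqrt(11093302.1294) = 3330.6609

3330.6609 $/yr


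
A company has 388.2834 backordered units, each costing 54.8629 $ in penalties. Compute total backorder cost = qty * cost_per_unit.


Total = 388.2834 * 54.8629 = 21302.3533

21302.3533 $


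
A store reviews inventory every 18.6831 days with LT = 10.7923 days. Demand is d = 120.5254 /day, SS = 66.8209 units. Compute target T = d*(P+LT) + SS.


P + LT = 29.4754
d*(P+LT) = 120.5254 * 29.4754 = 3552.5344
T = 3552.5344 + 66.8209 = 3619.3553

3619.3553 units


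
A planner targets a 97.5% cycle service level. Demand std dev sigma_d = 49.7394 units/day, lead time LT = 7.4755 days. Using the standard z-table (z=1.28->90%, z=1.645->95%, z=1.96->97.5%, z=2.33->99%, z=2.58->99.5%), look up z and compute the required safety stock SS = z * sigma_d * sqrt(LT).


From the table, SL = 97.5% corresponds to z = 1.96
sqrt(LT) = sqrt(7.4755) = 2.7341
SS = 1.96 * 49.7394 * 2.7341 = 266.5488

266.5488 units


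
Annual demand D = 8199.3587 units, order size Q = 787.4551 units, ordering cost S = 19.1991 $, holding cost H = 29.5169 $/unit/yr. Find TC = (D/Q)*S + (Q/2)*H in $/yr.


Ordering cost = D*S/Q = 199.9102
Holding cost = Q*H/2 = 11621.6167
TC = 199.9102 + 11621.6167 = 11821.5269

11821.5269 $/yr


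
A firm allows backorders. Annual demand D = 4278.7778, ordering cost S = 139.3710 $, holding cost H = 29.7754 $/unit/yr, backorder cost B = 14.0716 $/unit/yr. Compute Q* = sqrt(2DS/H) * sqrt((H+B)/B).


sqrt(2DS/H) = 200.1393
sqrt((H+B)/B) = 1.7652
Q* = 200.1393 * 1.7652 = 353.2893

353.2893 units


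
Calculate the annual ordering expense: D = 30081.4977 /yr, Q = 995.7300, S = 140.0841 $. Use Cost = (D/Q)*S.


Number of orders = D/Q = 30.2105
Cost = 30.2105 * 140.0841 = 4232.0102

4232.0102 $/yr


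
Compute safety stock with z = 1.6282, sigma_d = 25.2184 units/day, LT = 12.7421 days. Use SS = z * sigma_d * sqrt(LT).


sqrt(LT) = sqrt(12.7421) = 3.5696
SS = 1.6282 * 25.2184 * 3.5696 = 146.5702

146.5702 units


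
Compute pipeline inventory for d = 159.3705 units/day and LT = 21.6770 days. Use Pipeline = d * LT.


Pipeline = 159.3705 * 21.6770 = 3454.6743

3454.6743 units


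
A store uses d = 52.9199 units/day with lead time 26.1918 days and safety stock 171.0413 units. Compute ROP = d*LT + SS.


d*LT = 52.9199 * 26.1918 = 1386.0674
ROP = 1386.0674 + 171.0413 = 1557.1087

1557.1087 units


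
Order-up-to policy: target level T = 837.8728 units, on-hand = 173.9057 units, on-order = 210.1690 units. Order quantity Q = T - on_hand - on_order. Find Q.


Inventory position = OH + OO = 173.9057 + 210.1690 = 384.0747
Q = 837.8728 - 384.0747 = 453.7981

453.7981 units


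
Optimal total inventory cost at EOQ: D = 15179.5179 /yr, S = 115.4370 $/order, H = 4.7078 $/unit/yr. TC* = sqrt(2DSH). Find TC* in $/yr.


2*D*S*H = 16498748.8105
TC* = sqrt(16498748.8105) = 4061.8652

4061.8652 $/yr


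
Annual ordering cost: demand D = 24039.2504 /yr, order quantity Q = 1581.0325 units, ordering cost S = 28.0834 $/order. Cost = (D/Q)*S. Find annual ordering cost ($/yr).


Number of orders = D/Q = 15.2048
Cost = 15.2048 * 28.0834 = 427.0019

427.0019 $/yr


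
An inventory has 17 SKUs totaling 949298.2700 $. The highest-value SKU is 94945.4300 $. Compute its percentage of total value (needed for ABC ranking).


Top item = 94945.4300
Total = 949298.2700
Percentage = 94945.4300 / 949298.2700 * 100 = 10.0016

10.0016%


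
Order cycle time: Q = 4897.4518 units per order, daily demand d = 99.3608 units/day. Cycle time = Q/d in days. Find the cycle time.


Cycle = 4897.4518 / 99.3608 = 49.2896

49.2896 days


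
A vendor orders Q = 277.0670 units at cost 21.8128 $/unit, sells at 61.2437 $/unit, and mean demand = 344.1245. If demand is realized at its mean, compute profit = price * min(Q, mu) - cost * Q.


Sales at mu = min(277.0670, 344.1245) = 277.0670
Revenue = 61.2437 * 277.0670 = 16968.6082
Total cost = 21.8128 * 277.0670 = 6043.6071
Profit = 16968.6082 - 6043.6071 = 10925.0012

10925.0012 $


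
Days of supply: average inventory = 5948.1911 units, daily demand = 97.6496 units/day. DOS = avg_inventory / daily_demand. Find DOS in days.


DOS = 5948.1911 / 97.6496 = 60.9136

60.9136 days


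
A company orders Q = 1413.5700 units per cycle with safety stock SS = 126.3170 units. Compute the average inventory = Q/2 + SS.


Q/2 = 706.7850
Avg = 706.7850 + 126.3170 = 833.1020

833.1020 units


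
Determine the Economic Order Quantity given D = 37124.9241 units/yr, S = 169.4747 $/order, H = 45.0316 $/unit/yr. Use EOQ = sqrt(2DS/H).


2*D*S = 2 * 37124.9241 * 169.4747 = 12583470.7487
2*D*S/H = 279436.4568
EOQ = sqrt(279436.4568) = 528.6175

528.6175 units


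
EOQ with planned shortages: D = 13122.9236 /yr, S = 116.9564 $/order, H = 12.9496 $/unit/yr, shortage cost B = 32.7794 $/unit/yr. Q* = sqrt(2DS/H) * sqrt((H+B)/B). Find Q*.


sqrt(2DS/H) = 486.8712
sqrt((H+B)/B) = 1.1811
Q* = 486.8712 * 1.1811 = 575.0551

575.0551 units


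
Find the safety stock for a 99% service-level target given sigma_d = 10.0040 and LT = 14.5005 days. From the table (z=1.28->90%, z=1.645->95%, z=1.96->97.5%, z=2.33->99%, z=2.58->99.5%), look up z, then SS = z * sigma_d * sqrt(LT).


From the table, SL = 99% corresponds to z = 2.33
sqrt(LT) = sqrt(14.5005) = 3.8080
SS = 2.33 * 10.0040 * 3.8080 = 88.7608

88.7608 units


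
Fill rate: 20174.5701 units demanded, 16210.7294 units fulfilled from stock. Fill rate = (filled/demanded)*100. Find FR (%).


FR = 16210.7294 / 20174.5701 * 100 = 80.3523

80.3523%


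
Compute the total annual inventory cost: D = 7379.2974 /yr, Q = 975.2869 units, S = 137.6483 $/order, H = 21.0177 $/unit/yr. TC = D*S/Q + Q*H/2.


Ordering cost = D*S/Q = 1041.4861
Holding cost = Q*H/2 = 10249.1437
TC = 1041.4861 + 10249.1437 = 11290.6298

11290.6298 $/yr


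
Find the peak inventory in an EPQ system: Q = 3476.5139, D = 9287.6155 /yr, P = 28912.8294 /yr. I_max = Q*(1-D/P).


D/P = 0.3212
1 - D/P = 0.6788
I_max = 3476.5139 * 0.6788 = 2359.7597

2359.7597 units


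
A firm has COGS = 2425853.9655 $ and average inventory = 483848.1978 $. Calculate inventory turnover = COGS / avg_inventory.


Turnover = 2425853.9655 / 483848.1978 = 5.0137

5.0137


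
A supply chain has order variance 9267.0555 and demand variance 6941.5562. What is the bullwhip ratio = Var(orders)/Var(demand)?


BW = 9267.0555 / 6941.5562 = 1.3350

1.3350


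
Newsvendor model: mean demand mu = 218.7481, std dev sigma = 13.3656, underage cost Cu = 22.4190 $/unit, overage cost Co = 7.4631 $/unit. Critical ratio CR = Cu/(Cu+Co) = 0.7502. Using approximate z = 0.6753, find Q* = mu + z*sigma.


CR = Cu/(Cu+Co) = 22.4190/(22.4190+7.4631) = 0.7502
z = 0.6753
Q* = 218.7481 + 0.6753 * 13.3656 = 227.7739

227.7739 units


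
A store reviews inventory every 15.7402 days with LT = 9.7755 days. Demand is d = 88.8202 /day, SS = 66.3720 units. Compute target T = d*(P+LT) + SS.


P + LT = 25.5157
d*(P+LT) = 88.8202 * 25.5157 = 2266.3096
T = 2266.3096 + 66.3720 = 2332.6816

2332.6816 units


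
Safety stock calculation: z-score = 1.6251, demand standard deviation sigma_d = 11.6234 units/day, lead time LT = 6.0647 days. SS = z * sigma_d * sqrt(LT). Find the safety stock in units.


sqrt(LT) = sqrt(6.0647) = 2.4627
SS = 1.6251 * 11.6234 * 2.4627 = 46.5177

46.5177 units


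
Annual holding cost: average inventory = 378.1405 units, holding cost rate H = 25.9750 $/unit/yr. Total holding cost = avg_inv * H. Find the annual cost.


Cost = 378.1405 * 25.9750 = 9822.1995

9822.1995 $/yr


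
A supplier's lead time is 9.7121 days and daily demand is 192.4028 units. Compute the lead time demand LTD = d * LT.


LTD = 192.4028 * 9.7121 = 1868.6352

1868.6352 units


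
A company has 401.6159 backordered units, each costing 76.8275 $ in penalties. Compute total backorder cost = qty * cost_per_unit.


Total = 401.6159 * 76.8275 = 30855.1456

30855.1456 $


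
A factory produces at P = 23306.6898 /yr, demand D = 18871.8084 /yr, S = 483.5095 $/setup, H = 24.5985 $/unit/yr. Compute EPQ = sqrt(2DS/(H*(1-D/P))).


1 - D/P = 1 - 0.8097 = 0.1903
H*(1-D/P) = 4.6807
2DS = 18249397.2872
EPQ = sqrt(3898867.5934) = 1974.5550

1974.5550 units


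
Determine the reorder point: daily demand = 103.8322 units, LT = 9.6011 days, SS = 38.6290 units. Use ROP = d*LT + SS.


d*LT = 103.8322 * 9.6011 = 996.9033
ROP = 996.9033 + 38.6290 = 1035.5323

1035.5323 units


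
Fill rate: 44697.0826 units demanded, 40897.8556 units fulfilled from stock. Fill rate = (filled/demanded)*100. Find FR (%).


FR = 40897.8556 / 44697.0826 * 100 = 91.5001

91.5001%


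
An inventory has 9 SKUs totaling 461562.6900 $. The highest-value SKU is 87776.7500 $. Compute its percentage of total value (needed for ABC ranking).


Top item = 87776.7500
Total = 461562.6900
Percentage = 87776.7500 / 461562.6900 * 100 = 19.0173

19.0173%


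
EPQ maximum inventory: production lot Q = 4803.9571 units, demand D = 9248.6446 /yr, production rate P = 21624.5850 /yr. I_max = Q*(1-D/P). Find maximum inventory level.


D/P = 0.4277
1 - D/P = 0.5723
I_max = 4803.9571 * 0.5723 = 2749.3469

2749.3469 units


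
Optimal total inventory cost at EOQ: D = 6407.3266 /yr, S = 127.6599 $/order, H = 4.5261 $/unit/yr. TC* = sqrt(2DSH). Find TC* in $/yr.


2*D*S*H = 7404325.4999
TC* = sqrt(7404325.4999) = 2721.0890

2721.0890 $/yr


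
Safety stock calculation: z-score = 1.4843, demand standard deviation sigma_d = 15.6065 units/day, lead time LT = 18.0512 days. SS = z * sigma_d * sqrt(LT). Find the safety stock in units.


sqrt(LT) = sqrt(18.0512) = 4.2487
SS = 1.4843 * 15.6065 * 4.2487 = 98.4193

98.4193 units


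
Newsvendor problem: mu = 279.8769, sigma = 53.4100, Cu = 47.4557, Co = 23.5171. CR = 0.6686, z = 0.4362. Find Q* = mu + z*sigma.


CR = Cu/(Cu+Co) = 47.4557/(47.4557+23.5171) = 0.6686
z = 0.4362
Q* = 279.8769 + 0.4362 * 53.4100 = 303.1743

303.1743 units


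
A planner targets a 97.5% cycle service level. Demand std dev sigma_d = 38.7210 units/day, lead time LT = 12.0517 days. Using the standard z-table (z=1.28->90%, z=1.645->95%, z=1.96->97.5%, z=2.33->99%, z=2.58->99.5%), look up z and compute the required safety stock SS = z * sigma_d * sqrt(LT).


From the table, SL = 97.5% corresponds to z = 1.96
sqrt(LT) = sqrt(12.0517) = 3.4716
SS = 1.96 * 38.7210 * 3.4716 = 263.4673

263.4673 units


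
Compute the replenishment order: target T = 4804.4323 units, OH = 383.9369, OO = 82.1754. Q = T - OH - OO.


Inventory position = OH + OO = 383.9369 + 82.1754 = 466.1123
Q = 4804.4323 - 466.1123 = 4338.3200

4338.3200 units


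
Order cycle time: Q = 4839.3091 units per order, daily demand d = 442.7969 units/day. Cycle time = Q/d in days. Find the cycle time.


Cycle = 4839.3091 / 442.7969 = 10.9290

10.9290 days


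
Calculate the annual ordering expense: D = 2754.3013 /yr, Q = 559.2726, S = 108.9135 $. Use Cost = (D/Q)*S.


Number of orders = D/Q = 4.9248
Cost = 4.9248 * 108.9135 = 536.3763

536.3763 $/yr


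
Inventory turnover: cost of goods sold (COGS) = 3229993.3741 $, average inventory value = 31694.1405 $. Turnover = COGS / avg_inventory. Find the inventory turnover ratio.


Turnover = 3229993.3741 / 31694.1405 = 101.9114

101.9114


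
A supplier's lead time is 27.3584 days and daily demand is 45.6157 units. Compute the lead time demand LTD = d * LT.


LTD = 45.6157 * 27.3584 = 1247.9726

1247.9726 units


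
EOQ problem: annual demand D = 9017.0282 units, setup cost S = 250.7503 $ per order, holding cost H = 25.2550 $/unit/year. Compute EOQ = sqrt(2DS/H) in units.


2*D*S = 2 * 9017.0282 * 250.7503 = 4522045.0525
2*D*S/H = 179055.4366
EOQ = sqrt(179055.4366) = 423.1494

423.1494 units


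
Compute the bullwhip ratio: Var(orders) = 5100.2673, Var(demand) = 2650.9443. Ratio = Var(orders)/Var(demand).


BW = 5100.2673 / 2650.9443 = 1.9239

1.9239


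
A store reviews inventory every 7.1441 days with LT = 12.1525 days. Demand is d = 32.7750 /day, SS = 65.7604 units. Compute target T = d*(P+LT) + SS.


P + LT = 19.2966
d*(P+LT) = 32.7750 * 19.2966 = 632.4461
T = 632.4461 + 65.7604 = 698.2065

698.2065 units


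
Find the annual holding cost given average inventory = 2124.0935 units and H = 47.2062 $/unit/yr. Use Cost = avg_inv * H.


Cost = 2124.0935 * 47.2062 = 100270.3826

100270.3826 $/yr


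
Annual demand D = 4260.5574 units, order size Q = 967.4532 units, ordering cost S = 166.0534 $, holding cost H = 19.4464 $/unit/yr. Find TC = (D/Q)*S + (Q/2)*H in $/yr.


Ordering cost = D*S/Q = 731.2809
Holding cost = Q*H/2 = 9406.7410
TC = 731.2809 + 9406.7410 = 10138.0218

10138.0218 $/yr


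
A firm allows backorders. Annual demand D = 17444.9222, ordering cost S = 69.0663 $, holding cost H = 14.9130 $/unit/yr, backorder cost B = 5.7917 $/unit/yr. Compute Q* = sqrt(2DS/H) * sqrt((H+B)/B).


sqrt(2DS/H) = 401.9760
sqrt((H+B)/B) = 1.8907
Q* = 401.9760 * 1.8907 = 760.0314

760.0314 units


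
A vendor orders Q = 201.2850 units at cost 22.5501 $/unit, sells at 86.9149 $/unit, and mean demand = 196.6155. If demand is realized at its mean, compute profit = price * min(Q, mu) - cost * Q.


Sales at mu = min(201.2850, 196.6155) = 196.6155
Revenue = 86.9149 * 196.6155 = 17088.8165
Total cost = 22.5501 * 201.2850 = 4538.9969
Profit = 17088.8165 - 4538.9969 = 12549.8196

12549.8196 $


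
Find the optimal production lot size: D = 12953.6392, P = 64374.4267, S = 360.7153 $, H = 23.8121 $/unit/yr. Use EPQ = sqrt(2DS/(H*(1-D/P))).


1 - D/P = 1 - 0.2012 = 0.7988
H*(1-D/P) = 19.0205
2DS = 9345151.7002
EPQ = sqrt(491318.7167) = 700.9413

700.9413 units


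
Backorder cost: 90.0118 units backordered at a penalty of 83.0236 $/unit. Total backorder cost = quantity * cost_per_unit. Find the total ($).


Total = 90.0118 * 83.0236 = 7473.1037

7473.1037 $


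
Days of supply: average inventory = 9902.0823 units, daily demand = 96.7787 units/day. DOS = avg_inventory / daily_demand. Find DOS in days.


DOS = 9902.0823 / 96.7787 = 102.3168

102.3168 days


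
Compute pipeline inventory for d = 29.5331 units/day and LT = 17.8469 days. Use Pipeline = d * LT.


Pipeline = 29.5331 * 17.8469 = 527.0743

527.0743 units


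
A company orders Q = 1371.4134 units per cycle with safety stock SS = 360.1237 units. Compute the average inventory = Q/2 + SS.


Q/2 = 685.7067
Avg = 685.7067 + 360.1237 = 1045.8304

1045.8304 units


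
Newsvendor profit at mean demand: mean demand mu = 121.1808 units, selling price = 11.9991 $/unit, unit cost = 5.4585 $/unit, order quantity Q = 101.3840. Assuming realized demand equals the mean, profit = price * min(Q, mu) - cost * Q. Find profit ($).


Sales at mu = min(101.3840, 121.1808) = 101.3840
Revenue = 11.9991 * 101.3840 = 1216.5168
Total cost = 5.4585 * 101.3840 = 553.4046
Profit = 1216.5168 - 553.4046 = 663.1122

663.1122 $


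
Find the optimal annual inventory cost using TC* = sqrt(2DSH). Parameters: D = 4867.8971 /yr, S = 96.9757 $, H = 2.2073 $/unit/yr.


2*D*S*H = 2083990.1956
TC* = sqrt(2083990.1956) = 1443.6032

1443.6032 $/yr


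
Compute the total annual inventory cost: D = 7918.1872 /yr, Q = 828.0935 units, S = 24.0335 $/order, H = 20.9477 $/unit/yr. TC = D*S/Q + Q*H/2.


Ordering cost = D*S/Q = 229.8071
Holding cost = Q*H/2 = 8673.3271
TC = 229.8071 + 8673.3271 = 8903.1342

8903.1342 $/yr


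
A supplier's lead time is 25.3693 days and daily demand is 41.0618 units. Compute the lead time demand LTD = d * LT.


LTD = 41.0618 * 25.3693 = 1041.7091

1041.7091 units


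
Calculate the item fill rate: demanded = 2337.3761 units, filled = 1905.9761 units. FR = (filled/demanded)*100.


FR = 1905.9761 / 2337.3761 * 100 = 81.5434

81.5434%


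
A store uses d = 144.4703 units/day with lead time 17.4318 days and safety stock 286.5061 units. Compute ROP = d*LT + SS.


d*LT = 144.4703 * 17.4318 = 2518.3774
ROP = 2518.3774 + 286.5061 = 2804.8835

2804.8835 units


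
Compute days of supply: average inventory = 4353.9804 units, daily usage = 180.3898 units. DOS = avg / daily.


DOS = 4353.9804 / 180.3898 = 24.1365

24.1365 days


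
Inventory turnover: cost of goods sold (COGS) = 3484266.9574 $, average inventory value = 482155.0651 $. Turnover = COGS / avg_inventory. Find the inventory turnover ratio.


Turnover = 3484266.9574 / 482155.0651 = 7.2264

7.2264


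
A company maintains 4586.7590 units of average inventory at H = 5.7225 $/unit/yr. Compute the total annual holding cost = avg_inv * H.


Cost = 4586.7590 * 5.7225 = 26247.7284

26247.7284 $/yr


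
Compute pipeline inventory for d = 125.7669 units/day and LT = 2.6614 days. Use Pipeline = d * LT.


Pipeline = 125.7669 * 2.6614 = 334.7160

334.7160 units


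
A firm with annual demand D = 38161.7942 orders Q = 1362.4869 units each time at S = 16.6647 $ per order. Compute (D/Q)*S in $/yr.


Number of orders = D/Q = 28.0089
Cost = 28.0089 * 16.6647 = 466.7603

466.7603 $/yr


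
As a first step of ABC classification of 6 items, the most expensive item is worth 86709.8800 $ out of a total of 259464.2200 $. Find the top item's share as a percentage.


Top item = 86709.8800
Total = 259464.2200
Percentage = 86709.8800 / 259464.2200 * 100 = 33.4188

33.4188%


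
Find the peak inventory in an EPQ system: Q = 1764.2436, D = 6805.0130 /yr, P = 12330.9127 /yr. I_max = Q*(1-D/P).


D/P = 0.5519
1 - D/P = 0.4481
I_max = 1764.2436 * 0.4481 = 790.6173

790.6173 units


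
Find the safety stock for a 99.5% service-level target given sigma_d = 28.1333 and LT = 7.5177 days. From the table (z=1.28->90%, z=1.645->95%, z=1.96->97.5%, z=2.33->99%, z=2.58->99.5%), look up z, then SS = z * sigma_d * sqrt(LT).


From the table, SL = 99.5% corresponds to z = 2.58
sqrt(LT) = sqrt(7.5177) = 2.7418
SS = 2.58 * 28.1333 * 2.7418 = 199.0137

199.0137 units


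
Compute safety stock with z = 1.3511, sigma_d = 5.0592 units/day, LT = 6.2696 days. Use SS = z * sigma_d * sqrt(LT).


sqrt(LT) = sqrt(6.2696) = 2.5039
SS = 1.3511 * 5.0592 * 2.5039 = 17.1155

17.1155 units
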